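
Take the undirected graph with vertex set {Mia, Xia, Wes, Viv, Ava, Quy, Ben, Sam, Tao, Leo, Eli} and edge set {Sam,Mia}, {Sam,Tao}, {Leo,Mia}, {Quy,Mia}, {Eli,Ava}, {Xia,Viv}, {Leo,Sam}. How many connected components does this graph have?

5

Component: {Wes}
Component: {Ben}
Component: {Xia, Viv}
Component: {Ava, Eli}
Component: {Mia, Quy, Sam, Tao, Leo}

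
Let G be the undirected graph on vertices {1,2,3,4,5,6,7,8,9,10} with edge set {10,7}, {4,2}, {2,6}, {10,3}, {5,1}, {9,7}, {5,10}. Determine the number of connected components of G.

3

Component: {8}
Component: {2, 4, 6}
Component: {1, 3, 5, 7, 9, 10}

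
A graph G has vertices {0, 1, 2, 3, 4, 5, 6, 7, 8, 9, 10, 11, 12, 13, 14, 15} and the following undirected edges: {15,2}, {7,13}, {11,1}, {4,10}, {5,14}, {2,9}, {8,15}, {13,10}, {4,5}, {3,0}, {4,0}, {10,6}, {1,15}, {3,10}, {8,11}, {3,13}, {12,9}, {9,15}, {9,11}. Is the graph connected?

No

Component: {1, 2, 8, 9, 11, 12, 15}
Component: {0, 3, 4, 5, 6, 7, 10, 13, 14}
No edge joins these 2 groups, so the graph is disconnected.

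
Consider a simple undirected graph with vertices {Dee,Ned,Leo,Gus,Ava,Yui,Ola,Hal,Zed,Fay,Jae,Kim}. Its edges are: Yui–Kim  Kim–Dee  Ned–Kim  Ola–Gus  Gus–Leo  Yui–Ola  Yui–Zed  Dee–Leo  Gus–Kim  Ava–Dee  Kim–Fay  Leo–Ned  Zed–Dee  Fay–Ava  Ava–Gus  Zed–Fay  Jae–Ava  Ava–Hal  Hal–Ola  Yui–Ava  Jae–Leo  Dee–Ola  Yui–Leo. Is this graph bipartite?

Color {Leo, Ava, Ola, Zed, Kim} black and {Dee, Ned, Gus, Yui, Hal, Fay, Jae} white. No edge joins two same-colored vertices, so the graph is bipartite.

Yes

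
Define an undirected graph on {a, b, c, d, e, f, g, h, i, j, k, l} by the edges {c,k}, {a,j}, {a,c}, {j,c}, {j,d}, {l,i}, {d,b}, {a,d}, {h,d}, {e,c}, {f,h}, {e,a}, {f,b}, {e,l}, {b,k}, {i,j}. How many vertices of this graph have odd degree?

2

Degrees: a:4, b:3, c:4, d:4, e:3, f:2, g:0, h:2, i:2, j:4, k:2, l:2
Odd-degree vertices: b, e.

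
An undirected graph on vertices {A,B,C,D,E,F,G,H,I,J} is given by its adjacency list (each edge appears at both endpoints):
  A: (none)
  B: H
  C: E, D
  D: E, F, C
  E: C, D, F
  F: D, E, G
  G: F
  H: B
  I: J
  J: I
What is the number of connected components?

4

Component: {A}
Component: {B, H}
Component: {I, J}
Component: {C, D, E, F, G}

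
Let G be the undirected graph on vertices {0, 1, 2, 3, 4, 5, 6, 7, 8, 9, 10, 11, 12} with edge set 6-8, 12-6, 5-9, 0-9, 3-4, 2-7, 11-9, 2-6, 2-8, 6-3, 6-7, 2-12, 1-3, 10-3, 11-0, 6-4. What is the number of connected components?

Component: {0, 5, 9, 11}
Component: {1, 2, 3, 4, 6, 7, 8, 10, 12}

2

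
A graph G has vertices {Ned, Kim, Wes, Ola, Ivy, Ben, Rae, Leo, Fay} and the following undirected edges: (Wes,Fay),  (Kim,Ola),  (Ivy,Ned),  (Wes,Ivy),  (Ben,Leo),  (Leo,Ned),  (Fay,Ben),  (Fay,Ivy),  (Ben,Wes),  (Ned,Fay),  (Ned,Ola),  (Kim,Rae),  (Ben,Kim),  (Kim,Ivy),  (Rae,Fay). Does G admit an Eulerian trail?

Yes

Degrees: Ned:4, Kim:4, Wes:3, Ola:2, Ivy:4, Ben:4, Rae:2, Leo:2, Fay:5
Odd-degree vertices: Wes, Fay (2 total).
The non-isolated vertices are connected and exactly 2 have odd degree, so an Eulerian trail exists (from Wes to Fay).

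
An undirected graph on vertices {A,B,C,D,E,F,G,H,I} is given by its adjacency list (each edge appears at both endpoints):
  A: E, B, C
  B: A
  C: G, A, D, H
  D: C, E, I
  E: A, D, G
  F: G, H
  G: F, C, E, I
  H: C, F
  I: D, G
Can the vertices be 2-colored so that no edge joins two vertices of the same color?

A valid 2-coloring puts {B, C, E, F, I} on one side and {A, D, G, H} on the other; every edge crosses between the two sides.

Yes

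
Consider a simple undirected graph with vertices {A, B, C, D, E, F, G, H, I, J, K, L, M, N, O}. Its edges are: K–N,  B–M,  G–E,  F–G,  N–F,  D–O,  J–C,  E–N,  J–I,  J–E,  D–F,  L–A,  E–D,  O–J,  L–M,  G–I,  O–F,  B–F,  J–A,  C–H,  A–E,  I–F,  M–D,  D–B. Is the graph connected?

Yes

A breadth-first search from A visits A, E, L, J, N, G, D, M, I, C, O, F, K, B, H — all 15 vertices — so the graph is connected.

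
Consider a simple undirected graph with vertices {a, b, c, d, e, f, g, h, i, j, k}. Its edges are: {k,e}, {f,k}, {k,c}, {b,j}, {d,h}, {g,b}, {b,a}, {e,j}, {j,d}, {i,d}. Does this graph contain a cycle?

|V| = 11, |E| = 10, number of components = 1.
Since 10 = 11 - 1, the graph is a forest and contains no cycle.

No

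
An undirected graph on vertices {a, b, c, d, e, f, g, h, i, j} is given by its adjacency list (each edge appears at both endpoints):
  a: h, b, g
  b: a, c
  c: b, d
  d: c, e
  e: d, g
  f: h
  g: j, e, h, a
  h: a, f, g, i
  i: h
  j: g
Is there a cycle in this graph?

|V| = 10, |E| = 11, number of components = 1.
One cycle is a-h-g-e-d-c-b-a.

Yes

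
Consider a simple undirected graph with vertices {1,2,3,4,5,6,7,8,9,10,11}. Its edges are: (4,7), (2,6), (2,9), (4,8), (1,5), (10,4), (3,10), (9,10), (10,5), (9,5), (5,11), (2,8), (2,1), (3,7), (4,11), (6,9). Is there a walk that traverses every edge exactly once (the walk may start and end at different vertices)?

Degrees: 1:2, 2:4, 3:2, 4:4, 5:4, 6:2, 7:2, 8:2, 9:4, 10:4, 11:2
Odd-degree vertices: none (0 total).
The non-isolated vertices are connected and exactly 0 have odd degree, so an Eulerian trail exists.

Yes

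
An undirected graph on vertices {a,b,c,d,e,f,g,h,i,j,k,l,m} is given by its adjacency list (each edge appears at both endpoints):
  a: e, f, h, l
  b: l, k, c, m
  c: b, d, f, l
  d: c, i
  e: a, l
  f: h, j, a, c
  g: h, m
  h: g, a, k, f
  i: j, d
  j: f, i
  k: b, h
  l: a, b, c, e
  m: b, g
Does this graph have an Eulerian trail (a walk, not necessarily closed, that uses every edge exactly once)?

Yes

Degrees: a:4, b:4, c:4, d:2, e:2, f:4, g:2, h:4, i:2, j:2, k:2, l:4, m:2
Odd-degree vertices: none (0 total).
The non-isolated vertices are connected and exactly 0 have odd degree, so an Eulerian trail exists.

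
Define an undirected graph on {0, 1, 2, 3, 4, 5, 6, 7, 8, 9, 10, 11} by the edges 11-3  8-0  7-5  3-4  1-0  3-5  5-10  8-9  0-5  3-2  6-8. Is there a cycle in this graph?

The graph has 12 vertices, 11 edges, and 1 connected component.
Since 11 = 12 - 1, the graph is a forest and contains no cycle.

No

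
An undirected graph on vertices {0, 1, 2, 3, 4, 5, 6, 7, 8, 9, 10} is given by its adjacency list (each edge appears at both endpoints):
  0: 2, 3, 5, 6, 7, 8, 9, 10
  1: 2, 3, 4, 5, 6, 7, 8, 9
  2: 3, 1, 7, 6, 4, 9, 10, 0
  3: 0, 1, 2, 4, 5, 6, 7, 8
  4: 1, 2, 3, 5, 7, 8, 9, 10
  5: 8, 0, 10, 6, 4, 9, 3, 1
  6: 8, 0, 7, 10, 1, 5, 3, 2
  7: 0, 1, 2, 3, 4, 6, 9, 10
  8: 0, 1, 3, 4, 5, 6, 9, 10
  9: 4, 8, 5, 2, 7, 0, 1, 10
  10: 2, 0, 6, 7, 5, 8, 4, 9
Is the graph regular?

Yes

Degrees: 0:8, 1:8, 2:8, 3:8, 4:8, 5:8, 6:8, 7:8, 8:8, 9:8, 10:8
All degrees equal 8; the graph is regular.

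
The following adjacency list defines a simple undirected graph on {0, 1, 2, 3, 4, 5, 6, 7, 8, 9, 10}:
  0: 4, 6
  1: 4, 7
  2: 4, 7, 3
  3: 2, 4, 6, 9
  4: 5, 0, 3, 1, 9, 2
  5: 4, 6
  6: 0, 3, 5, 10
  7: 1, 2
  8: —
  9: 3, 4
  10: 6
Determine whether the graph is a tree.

No

The graph has 11 vertices and 14 edges.
It splits into 2 components, so it cannot be a tree.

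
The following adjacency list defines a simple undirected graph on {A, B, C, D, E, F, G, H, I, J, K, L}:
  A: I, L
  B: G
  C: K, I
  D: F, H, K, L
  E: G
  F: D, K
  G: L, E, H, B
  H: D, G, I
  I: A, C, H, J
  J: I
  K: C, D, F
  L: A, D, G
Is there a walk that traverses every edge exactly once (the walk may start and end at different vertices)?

Degrees: A:2, B:1, C:2, D:4, E:1, F:2, G:4, H:3, I:4, J:1, K:3, L:3
Odd-degree vertices: B, E, H, J, K, L (6 total).
An Eulerian trail requires 0 or 2 odd-degree vertices; here there are 6.

No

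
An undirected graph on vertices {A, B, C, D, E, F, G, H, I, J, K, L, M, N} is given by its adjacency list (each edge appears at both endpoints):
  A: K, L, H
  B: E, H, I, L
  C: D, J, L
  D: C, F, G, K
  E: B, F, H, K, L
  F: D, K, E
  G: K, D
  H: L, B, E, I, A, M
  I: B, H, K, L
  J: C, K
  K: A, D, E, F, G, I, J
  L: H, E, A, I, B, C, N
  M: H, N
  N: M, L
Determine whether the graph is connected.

Starting from A and exploring outward reaches every vertex (A, K, H, L, I, E, D, J, G, F, B, M, N, C); the graph is connected.

Yes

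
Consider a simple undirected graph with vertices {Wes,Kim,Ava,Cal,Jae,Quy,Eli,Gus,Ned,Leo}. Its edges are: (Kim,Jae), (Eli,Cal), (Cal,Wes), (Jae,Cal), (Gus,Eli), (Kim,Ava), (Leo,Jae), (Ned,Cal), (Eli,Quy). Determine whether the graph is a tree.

The graph has 10 vertices and 9 edges.
Connected and |E| = |V| - 1, which characterizes a tree.

Yes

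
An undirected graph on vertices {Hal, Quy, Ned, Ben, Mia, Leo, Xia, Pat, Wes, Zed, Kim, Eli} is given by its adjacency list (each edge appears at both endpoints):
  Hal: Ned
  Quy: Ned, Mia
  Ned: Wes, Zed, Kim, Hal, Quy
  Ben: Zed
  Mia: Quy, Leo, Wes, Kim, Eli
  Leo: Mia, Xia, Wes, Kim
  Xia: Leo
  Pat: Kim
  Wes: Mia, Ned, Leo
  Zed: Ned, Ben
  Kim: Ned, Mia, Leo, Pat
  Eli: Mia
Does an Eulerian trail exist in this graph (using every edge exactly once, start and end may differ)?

No

Degrees: Hal:1, Quy:2, Ned:5, Ben:1, Mia:5, Leo:4, Xia:1, Pat:1, Wes:3, Zed:2, Kim:4, Eli:1
Odd-degree vertices: Hal, Ned, Ben, Mia, Xia, Pat, Wes, Eli (8 total).
With 8 odd-degree vertices (more than two), no single trail can use every edge.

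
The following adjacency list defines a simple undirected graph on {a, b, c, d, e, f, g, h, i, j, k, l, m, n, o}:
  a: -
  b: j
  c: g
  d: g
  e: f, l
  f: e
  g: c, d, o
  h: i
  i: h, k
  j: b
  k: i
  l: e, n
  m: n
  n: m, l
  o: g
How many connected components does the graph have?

Component: {a}
Component: {b, j}
Component: {h, i, k}
Component: {c, d, g, o}
Component: {e, f, l, m, n}

5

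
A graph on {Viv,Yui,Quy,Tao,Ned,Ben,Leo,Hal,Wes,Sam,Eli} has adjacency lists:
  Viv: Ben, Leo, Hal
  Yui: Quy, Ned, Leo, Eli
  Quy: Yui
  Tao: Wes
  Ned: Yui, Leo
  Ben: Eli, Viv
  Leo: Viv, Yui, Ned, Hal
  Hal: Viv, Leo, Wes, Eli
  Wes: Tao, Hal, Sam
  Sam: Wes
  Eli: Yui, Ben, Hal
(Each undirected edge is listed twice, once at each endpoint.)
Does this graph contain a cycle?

|V| = 11, |E| = 14, number of components = 1.
One cycle is Leo-Yui-Ned-Leo.

Yes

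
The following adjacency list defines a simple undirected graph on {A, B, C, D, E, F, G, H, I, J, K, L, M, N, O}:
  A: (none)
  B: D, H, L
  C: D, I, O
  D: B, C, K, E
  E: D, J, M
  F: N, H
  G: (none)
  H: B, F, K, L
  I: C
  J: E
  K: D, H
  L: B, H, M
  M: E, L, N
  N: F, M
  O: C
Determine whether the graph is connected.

No

Component: {A}
Component: {G}
Component: {B, C, D, E, F, H, I, J, K, L, M, N, O}
No edge joins these 3 groups, so the graph is disconnected.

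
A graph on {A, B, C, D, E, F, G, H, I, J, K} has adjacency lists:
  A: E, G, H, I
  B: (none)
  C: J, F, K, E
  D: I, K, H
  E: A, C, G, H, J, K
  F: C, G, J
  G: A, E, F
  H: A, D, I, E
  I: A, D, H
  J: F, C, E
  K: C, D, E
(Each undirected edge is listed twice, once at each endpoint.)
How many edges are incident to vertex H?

Neighbors of H: A, D, E, I.

4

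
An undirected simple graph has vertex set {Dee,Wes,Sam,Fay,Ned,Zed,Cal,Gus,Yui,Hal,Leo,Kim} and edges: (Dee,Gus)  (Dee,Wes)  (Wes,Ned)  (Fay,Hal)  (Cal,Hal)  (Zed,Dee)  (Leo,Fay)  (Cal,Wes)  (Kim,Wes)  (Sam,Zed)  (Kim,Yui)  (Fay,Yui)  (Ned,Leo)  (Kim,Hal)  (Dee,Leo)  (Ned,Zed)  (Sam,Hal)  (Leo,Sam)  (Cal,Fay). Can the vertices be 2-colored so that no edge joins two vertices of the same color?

Hal-Cal-Fay-Hal is an odd cycle (length 3), and a bipartite graph can contain only even cycles.

No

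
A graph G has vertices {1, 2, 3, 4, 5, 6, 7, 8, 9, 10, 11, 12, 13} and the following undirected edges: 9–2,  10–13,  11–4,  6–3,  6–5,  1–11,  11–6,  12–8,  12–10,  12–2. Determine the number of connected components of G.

3

Component: {7}
Component: {1, 3, 4, 5, 6, 11}
Component: {2, 8, 9, 10, 12, 13}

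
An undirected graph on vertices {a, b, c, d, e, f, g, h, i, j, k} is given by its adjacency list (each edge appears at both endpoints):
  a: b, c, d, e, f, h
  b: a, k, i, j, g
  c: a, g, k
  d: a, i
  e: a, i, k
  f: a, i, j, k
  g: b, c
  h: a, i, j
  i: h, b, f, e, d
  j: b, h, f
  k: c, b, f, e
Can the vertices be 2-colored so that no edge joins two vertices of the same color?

Yes

Color {b, c, d, e, f, h} black and {a, g, i, j, k} white. No edge joins two same-colored vertices, so the graph is bipartite.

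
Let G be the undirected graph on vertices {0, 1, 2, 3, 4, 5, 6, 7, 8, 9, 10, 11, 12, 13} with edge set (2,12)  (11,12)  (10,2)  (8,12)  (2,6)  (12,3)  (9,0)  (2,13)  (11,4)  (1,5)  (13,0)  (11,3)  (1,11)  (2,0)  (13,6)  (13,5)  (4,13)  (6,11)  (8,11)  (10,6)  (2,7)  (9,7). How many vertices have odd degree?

Degrees: 0:3, 1:2, 2:6, 3:2, 4:2, 5:2, 6:4, 7:2, 8:2, 9:2, 10:2, 11:6, 12:4, 13:5
Odd-degree vertices: 0, 13.

2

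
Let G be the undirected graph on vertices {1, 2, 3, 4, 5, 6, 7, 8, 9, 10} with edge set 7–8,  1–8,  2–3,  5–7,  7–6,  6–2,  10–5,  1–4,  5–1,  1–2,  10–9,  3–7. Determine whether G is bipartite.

The cycle 7-6-2-1-5-7 has length 5, which is odd, so the graph is not bipartite.

No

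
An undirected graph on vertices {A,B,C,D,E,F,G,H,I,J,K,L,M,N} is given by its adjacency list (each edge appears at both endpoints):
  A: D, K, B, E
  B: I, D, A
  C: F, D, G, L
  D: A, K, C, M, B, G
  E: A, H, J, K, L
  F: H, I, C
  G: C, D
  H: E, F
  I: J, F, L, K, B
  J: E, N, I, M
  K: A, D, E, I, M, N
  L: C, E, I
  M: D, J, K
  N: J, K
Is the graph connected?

Yes

A breadth-first search from A visits A, K, E, B, D, N, I, M, H, J, L, G, C, F — all 14 vertices — so the graph is connected.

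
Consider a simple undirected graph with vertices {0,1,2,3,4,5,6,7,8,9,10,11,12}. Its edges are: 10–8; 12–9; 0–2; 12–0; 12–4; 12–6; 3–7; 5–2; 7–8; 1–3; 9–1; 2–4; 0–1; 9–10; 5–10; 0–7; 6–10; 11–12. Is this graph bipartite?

Partition the vertices as {1, 2, 7, 10, 12} vs {0, 3, 4, 5, 6, 8, 9, 11}. Each listed edge has one endpoint in each part, so the graph is bipartite.

Yes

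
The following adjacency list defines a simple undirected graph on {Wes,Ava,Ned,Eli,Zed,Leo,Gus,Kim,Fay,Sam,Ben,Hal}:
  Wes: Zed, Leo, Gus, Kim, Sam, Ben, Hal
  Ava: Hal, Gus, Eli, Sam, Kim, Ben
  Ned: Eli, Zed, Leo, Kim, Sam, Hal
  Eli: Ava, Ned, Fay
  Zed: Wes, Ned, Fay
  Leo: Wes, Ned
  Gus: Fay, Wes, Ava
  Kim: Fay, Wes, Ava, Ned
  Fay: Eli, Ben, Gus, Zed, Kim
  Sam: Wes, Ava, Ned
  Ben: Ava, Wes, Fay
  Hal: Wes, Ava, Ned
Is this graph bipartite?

Partition the vertices as {Eli, Zed, Leo, Gus, Kim, Sam, Ben, Hal} vs {Wes, Ava, Ned, Fay}. Each listed edge has one endpoint in each part, so the graph is bipartite.

Yes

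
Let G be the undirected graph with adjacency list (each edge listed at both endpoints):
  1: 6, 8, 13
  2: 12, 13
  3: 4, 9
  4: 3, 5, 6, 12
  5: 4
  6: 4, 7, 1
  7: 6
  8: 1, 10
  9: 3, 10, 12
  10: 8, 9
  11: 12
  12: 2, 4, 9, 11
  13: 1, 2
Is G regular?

Degrees: 1:3, 2:2, 3:2, 4:4, 5:1, 6:3, 7:1, 8:2, 9:3, 10:2, 11:1, 12:4, 13:2
Degrees are not all equal (e.g. deg(5)=1 but deg(4)=4); not regular.

No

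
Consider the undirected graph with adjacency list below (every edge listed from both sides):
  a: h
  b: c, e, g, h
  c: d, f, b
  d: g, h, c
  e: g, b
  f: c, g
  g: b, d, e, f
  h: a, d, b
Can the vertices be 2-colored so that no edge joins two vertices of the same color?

No

The cycle b-e-g-b has length 3, which is odd, so the graph is not bipartite.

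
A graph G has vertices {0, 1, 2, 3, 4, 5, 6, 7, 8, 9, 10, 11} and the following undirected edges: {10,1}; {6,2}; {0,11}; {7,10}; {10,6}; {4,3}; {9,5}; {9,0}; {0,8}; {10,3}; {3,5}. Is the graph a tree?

Yes

|V| = 12, |E| = 11.
Connected and |E| = |V| - 1, which characterizes a tree.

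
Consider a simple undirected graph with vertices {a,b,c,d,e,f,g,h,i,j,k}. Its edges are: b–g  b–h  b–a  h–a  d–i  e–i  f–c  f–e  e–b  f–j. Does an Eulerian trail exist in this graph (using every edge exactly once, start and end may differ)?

No

Degrees: a:2, b:4, c:1, d:1, e:3, f:3, g:1, h:2, i:2, j:1, k:0
Odd-degree vertices: c, d, e, f, g, j (6 total).
An Eulerian trail requires 0 or 2 odd-degree vertices; here there are 6.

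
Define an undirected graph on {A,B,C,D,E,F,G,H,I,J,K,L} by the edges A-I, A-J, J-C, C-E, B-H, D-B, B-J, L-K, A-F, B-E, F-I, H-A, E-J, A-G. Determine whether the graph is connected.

No

Component: {K, L}
Component: {A, B, C, D, E, F, G, H, I, J}
No edge joins these 2 groups, so the graph is disconnected.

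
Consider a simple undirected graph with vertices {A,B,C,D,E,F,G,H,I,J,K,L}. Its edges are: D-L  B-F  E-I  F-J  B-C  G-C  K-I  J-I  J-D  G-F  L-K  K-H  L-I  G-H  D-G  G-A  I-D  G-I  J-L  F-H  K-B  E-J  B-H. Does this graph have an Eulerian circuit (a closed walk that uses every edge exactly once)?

Degrees: A:1, B:4, C:2, D:4, E:2, F:4, G:6, H:4, I:6, J:5, K:4, L:4
A, J have odd degree; an Eulerian circuit needs every degree to be even, so none exists.

No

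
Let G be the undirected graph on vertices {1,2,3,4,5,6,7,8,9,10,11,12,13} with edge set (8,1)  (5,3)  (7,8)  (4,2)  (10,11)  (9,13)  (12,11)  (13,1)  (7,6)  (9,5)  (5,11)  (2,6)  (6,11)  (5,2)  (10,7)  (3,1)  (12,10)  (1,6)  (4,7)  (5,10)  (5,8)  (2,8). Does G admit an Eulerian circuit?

Degrees: 1:4, 2:4, 3:2, 4:2, 5:6, 6:4, 7:4, 8:4, 9:2, 10:4, 11:4, 12:2, 13:2
All degrees are even and the non-isolated vertices are connected — an Eulerian circuit exists.

Yes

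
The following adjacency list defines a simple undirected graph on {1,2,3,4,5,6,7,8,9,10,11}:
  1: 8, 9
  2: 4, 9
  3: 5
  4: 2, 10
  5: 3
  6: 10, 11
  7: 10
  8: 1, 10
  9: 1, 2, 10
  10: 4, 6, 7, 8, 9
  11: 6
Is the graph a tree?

The graph has 11 vertices and 11 edges.
It is not connected, so it is not a tree.

No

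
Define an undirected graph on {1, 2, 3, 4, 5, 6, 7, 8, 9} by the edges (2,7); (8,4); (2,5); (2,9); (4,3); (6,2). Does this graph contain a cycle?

The graph has 9 vertices, 6 edges, and 3 connected components.
Since 6 = 9 - 3, the graph is a forest and contains no cycle.

No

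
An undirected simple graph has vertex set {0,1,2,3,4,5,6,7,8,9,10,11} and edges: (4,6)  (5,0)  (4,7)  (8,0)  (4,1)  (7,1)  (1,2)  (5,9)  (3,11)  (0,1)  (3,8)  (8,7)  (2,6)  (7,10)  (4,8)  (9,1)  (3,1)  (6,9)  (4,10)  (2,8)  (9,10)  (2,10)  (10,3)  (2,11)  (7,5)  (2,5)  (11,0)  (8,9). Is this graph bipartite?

7-4-1-7 is an odd cycle (length 3), and a bipartite graph can contain only even cycles.

No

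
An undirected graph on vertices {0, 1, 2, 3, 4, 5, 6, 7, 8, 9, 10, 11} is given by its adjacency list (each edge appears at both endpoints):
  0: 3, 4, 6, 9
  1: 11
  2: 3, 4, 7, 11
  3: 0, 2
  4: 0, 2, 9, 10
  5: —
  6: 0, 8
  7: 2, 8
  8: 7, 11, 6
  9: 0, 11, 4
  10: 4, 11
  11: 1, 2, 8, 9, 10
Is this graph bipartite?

No

The cycle 9-4-0-9 has length 3, which is odd, so the graph is not bipartite.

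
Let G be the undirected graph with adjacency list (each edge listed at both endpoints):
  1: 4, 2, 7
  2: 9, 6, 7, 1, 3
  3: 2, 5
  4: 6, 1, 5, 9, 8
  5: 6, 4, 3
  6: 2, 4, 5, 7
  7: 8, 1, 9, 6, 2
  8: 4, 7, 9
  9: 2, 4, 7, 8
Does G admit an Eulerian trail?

No

Degrees: 1:3, 2:5, 3:2, 4:5, 5:3, 6:4, 7:5, 8:3, 9:4
Odd-degree vertices: 1, 2, 4, 5, 7, 8 (6 total).
An Eulerian trail requires 0 or 2 odd-degree vertices; here there are 6.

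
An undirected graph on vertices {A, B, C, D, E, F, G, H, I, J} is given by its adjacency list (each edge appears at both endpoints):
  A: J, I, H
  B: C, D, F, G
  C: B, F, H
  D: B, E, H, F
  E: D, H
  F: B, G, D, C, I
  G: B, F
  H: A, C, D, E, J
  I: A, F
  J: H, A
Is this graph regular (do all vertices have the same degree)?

No

Degrees: A:3, B:4, C:3, D:4, E:2, F:5, G:2, H:5, I:2, J:2
Vertex E has degree 2 while F has degree 5, so the graph is not regular.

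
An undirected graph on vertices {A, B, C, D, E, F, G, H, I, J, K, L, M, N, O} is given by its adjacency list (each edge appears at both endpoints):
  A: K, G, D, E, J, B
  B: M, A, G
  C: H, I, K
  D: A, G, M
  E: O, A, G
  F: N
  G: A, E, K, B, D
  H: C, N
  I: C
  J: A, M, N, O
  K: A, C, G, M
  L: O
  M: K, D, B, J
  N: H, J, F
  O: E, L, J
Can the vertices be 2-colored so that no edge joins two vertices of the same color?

No

The cycle G-A-E-G has length 3, which is odd, so the graph is not bipartite.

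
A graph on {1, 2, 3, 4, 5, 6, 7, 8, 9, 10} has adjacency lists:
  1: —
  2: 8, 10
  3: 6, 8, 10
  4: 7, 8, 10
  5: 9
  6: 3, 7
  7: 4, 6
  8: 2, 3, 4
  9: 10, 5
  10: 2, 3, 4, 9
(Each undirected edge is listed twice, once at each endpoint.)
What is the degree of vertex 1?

1 has no neighbors.

0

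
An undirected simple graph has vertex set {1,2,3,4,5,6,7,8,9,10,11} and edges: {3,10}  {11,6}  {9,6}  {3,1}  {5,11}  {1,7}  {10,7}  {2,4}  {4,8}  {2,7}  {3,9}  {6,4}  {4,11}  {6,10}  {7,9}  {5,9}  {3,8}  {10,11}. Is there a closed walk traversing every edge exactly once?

Yes

Degrees: 1:2, 2:2, 3:4, 4:4, 5:2, 6:4, 7:4, 8:2, 9:4, 10:4, 11:4
All degrees are even and the non-isolated vertices are connected — an Eulerian circuit exists.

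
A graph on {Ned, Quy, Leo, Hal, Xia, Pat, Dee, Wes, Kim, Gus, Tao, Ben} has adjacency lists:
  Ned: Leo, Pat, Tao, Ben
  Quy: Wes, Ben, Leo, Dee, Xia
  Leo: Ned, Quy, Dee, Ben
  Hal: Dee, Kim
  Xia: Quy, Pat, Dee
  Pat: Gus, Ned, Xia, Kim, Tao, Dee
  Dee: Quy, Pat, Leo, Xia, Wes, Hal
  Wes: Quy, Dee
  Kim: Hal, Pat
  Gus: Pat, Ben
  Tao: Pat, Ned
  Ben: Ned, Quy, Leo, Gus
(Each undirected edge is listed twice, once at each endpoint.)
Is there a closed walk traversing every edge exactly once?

No

Degrees: Ned:4, Quy:5, Leo:4, Hal:2, Xia:3, Pat:6, Dee:6, Wes:2, Kim:2, Gus:2, Tao:2, Ben:4
Quy, Xia have odd degree; an Eulerian circuit needs every degree to be even, so none exists.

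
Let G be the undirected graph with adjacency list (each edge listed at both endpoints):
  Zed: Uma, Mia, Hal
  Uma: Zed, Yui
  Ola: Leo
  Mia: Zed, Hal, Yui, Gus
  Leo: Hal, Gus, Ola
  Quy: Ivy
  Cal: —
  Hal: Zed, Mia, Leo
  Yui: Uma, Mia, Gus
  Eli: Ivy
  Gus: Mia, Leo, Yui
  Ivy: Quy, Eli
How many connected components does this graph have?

3

Component: {Cal}
Component: {Quy, Eli, Ivy}
Component: {Zed, Uma, Ola, Mia, Leo, Hal, Yui, Gus}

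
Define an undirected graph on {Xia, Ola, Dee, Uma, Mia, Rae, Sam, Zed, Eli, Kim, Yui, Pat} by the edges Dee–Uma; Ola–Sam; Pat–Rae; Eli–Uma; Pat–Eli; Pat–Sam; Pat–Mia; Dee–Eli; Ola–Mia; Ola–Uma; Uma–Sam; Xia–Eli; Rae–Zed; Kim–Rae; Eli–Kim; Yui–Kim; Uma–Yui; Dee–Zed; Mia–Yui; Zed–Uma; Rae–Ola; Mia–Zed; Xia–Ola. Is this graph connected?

Yes

A breadth-first search from Xia visits Xia, Eli, Ola, Kim, Dee, Uma, Pat, Mia, Rae, Sam, Yui, Zed — all 12 vertices — so the graph is connected.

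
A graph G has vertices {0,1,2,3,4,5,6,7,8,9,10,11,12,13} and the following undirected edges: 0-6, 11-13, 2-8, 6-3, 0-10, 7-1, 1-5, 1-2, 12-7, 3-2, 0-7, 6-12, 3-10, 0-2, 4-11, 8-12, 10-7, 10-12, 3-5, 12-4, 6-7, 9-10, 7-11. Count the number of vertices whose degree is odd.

Degrees: 0:4, 1:3, 2:4, 3:4, 4:2, 5:2, 6:4, 7:6, 8:2, 9:1, 10:5, 11:3, 12:5, 13:1
Odd-degree vertices: 1, 9, 10, 11, 12, 13.

6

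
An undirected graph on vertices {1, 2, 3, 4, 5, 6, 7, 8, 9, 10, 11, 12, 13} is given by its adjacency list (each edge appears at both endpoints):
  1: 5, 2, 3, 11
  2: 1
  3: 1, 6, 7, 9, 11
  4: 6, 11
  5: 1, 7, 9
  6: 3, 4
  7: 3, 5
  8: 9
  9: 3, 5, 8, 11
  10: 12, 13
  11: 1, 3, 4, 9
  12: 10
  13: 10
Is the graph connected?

Component: {10, 12, 13}
Component: {1, 2, 3, 4, 5, 6, 7, 8, 9, 11}
There are 2 separate components, so the graph is not connected.

No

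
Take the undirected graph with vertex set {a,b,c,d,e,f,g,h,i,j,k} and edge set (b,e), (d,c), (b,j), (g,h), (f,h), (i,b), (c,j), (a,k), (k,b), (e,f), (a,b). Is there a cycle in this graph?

|V| = 11, |E| = 11, number of components = 1.
Since 11 > 11 - 1, a cycle must exist; for instance a-b-k-a.

Yes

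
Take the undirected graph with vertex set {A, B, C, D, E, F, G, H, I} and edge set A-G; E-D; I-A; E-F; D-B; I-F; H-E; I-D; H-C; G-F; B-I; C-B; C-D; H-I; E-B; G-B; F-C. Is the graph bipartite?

The cycle D-B-I-D has length 3, which is odd, so the graph is not bipartite.

No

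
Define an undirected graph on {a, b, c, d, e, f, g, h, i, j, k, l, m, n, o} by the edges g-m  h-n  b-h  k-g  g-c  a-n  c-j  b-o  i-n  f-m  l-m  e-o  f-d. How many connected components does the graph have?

Component: {a, b, e, h, i, n, o}
Component: {c, d, f, g, j, k, l, m}

2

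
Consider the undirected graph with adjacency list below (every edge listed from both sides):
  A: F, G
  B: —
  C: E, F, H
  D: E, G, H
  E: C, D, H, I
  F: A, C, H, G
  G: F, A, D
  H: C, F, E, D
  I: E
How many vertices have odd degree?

4

Degrees: A:2, B:0, C:3, D:3, E:4, F:4, G:3, H:4, I:1
Odd-degree vertices: C, D, G, I.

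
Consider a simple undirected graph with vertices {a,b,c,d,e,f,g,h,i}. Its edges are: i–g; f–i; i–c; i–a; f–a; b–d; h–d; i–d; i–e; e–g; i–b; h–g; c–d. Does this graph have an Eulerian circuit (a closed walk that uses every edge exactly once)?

No

Degrees: a:2, b:2, c:2, d:4, e:2, f:2, g:3, h:2, i:7
g, i have odd degree; an Eulerian circuit needs every degree to be even, so none exists.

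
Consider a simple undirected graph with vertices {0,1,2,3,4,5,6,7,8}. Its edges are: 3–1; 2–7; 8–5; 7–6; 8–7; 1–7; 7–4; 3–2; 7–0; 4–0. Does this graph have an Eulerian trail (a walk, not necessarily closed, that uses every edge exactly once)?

Yes

Degrees: 0:2, 1:2, 2:2, 3:2, 4:2, 5:1, 6:1, 7:6, 8:2
Odd-degree vertices: 5, 6 (2 total).
The non-isolated vertices are connected and exactly 2 have odd degree, so an Eulerian trail exists (from 5 to 6).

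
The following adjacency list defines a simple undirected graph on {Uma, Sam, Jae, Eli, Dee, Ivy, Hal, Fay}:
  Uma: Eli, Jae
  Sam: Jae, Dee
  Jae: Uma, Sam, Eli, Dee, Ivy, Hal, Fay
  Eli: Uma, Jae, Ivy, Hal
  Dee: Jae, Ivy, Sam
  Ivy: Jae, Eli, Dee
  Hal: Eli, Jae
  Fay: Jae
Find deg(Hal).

2

Neighbors of Hal: Jae, Eli.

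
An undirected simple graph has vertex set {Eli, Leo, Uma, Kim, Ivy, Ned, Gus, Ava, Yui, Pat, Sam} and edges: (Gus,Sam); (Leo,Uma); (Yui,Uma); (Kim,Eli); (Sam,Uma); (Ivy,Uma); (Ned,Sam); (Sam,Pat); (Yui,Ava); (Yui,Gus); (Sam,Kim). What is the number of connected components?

Component: {Eli, Leo, Uma, Kim, Ivy, Ned, Gus, Ava, Yui, Pat, Sam}

1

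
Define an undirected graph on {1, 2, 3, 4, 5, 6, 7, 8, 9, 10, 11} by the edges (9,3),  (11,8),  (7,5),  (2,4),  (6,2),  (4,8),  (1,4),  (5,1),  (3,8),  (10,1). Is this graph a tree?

The graph has 11 vertices and 10 edges.
Connected and |E| = |V| - 1, which characterizes a tree.

Yes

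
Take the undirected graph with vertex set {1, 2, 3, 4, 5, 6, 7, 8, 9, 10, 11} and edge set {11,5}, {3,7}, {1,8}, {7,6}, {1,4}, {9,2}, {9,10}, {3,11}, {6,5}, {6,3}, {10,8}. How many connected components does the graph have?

Component: {3, 5, 6, 7, 11}
Component: {1, 2, 4, 8, 9, 10}

2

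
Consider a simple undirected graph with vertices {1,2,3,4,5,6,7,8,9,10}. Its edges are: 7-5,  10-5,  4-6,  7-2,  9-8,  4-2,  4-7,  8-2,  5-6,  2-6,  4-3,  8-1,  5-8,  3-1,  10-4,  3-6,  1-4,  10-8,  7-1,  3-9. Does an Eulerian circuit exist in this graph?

No

Degrees: 1:4, 2:4, 3:4, 4:6, 5:4, 6:4, 7:4, 8:5, 9:2, 10:3
Vertices with odd degree: 8, 10. An Eulerian circuit requires all degrees even.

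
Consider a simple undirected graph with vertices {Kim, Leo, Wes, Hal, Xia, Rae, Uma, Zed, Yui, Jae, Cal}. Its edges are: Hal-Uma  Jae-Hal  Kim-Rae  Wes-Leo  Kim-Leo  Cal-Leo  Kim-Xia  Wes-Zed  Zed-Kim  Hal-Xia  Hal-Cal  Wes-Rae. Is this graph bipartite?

No

The cycle Leo-Kim-Xia-Hal-Cal-Leo has length 5, which is odd, so the graph is not bipartite.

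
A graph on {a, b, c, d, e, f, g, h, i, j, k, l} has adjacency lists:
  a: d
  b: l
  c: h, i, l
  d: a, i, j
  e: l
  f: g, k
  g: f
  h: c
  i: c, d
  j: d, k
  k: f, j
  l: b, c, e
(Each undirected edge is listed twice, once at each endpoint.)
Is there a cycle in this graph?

No

The graph has 12 vertices, 11 edges, and 1 connected component.
A forest on 12 vertices with 1 component has exactly 11 edges, which matches — so no cycle.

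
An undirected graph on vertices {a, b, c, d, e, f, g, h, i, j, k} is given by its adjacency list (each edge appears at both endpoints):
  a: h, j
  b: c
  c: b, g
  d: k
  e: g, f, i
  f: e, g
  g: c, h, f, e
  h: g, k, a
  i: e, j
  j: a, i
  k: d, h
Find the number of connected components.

Component: {a, b, c, d, e, f, g, h, i, j, k}

1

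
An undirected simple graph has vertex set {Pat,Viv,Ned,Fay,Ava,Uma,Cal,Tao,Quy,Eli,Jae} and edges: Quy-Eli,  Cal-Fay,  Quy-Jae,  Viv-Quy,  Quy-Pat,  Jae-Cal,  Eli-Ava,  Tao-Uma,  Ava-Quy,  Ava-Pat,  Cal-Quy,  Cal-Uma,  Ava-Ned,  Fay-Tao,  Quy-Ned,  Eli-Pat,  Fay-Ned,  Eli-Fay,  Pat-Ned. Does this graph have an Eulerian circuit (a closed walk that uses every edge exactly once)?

Degrees: Pat:4, Viv:1, Ned:4, Fay:4, Ava:4, Uma:2, Cal:4, Tao:2, Quy:7, Eli:4, Jae:2
Vertices with odd degree: Viv, Quy. An Eulerian circuit requires all degrees even.

No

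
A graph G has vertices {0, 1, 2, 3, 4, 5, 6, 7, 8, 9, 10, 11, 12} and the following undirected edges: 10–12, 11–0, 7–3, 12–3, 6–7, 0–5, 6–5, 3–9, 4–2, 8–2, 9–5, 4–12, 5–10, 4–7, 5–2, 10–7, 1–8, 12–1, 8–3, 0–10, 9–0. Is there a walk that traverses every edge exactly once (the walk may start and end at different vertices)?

No

Degrees: 0:4, 1:2, 2:3, 3:4, 4:3, 5:5, 6:2, 7:4, 8:3, 9:3, 10:4, 11:1, 12:4
Odd-degree vertices: 2, 4, 5, 8, 9, 11 (6 total).
With 6 odd-degree vertices (more than two), no single trail can use every edge.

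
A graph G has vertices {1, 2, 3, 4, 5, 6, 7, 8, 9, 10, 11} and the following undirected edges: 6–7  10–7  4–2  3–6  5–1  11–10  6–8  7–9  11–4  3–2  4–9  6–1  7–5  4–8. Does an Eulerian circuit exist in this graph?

Yes

Degrees: 1:2, 2:2, 3:2, 4:4, 5:2, 6:4, 7:4, 8:2, 9:2, 10:2, 11:2
Every vertex has even degree and the edges form a single connected piece, so an Eulerian circuit exists.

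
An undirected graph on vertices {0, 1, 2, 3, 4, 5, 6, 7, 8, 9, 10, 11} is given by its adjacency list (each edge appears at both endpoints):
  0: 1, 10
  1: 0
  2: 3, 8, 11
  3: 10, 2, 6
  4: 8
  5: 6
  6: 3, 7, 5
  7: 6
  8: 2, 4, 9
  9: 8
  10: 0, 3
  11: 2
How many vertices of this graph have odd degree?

Degrees: 0:2, 1:1, 2:3, 3:3, 4:1, 5:1, 6:3, 7:1, 8:3, 9:1, 10:2, 11:1
Odd-degree vertices: 1, 2, 3, 4, 5, 6, 7, 8, 9, 11.

10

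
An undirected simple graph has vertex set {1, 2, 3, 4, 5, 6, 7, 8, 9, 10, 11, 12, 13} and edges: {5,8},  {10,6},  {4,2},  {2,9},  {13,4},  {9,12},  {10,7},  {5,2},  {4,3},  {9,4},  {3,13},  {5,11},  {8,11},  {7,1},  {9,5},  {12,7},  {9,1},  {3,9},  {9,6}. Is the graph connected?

Yes

A breadth-first search from 1 visits 1, 9, 7, 4, 5, 3, 2, 6, 12, 10, 13, 11, 8 — all 13 vertices — so the graph is connected.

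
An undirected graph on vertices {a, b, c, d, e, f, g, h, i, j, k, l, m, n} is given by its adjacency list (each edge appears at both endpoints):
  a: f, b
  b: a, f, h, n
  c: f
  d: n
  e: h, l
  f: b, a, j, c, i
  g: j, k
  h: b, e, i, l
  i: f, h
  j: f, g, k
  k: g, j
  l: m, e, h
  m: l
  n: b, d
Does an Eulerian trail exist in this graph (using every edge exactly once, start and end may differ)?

Degrees: a:2, b:4, c:1, d:1, e:2, f:5, g:2, h:4, i:2, j:3, k:2, l:3, m:1, n:2
Odd-degree vertices: c, d, f, j, l, m (6 total).
An Eulerian trail requires 0 or 2 odd-degree vertices; here there are 6.

No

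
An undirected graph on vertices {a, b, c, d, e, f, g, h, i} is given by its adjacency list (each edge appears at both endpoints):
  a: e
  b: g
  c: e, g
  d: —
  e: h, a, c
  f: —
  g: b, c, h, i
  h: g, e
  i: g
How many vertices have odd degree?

Degrees: a:1, b:1, c:2, d:0, e:3, f:0, g:4, h:2, i:1
Odd-degree vertices: a, b, e, i.

4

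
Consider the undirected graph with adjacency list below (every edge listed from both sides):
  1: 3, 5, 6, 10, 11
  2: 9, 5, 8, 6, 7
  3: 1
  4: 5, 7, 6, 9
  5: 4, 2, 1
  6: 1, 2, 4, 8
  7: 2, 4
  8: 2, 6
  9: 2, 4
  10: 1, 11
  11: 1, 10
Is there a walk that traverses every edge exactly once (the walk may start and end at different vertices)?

Degrees: 1:5, 2:5, 3:1, 4:4, 5:3, 6:4, 7:2, 8:2, 9:2, 10:2, 11:2
Odd-degree vertices: 1, 2, 3, 5 (4 total).
With 4 odd-degree vertices (more than two), no single trail can use every edge.

No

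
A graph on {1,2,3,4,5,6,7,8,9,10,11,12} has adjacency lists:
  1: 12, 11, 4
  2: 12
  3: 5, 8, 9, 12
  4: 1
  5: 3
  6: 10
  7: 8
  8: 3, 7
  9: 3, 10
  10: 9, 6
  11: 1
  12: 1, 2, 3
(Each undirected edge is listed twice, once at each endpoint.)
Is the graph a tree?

|V| = 12, |E| = 11.
Connected and |E| = |V| - 1, which characterizes a tree.

Yes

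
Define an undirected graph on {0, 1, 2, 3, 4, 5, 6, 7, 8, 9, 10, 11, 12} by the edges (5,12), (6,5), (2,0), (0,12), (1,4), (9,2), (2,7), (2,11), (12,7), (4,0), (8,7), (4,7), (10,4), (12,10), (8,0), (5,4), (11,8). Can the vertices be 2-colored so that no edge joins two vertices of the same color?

Yes

Color {2, 3, 4, 6, 8, 12} black and {0, 1, 5, 7, 9, 10, 11} white. No edge joins two same-colored vertices, so the graph is bipartite.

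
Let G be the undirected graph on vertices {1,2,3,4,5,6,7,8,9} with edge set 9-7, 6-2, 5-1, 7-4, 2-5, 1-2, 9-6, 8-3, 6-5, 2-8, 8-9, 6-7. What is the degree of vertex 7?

3

Neighbors of 7: 4, 6, 9.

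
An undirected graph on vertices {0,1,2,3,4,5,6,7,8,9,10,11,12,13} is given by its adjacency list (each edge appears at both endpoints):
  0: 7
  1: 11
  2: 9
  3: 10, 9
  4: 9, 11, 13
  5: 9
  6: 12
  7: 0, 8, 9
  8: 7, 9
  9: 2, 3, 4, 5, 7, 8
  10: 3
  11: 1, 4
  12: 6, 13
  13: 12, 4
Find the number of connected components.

1

Component: {0, 1, 2, 3, 4, 5, 6, 7, 8, 9, 10, 11, 12, 13}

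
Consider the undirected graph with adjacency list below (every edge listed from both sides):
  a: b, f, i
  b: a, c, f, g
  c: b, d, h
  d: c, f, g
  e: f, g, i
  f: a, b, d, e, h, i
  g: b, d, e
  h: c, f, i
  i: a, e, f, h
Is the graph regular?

No

Degrees: a:3, b:4, c:3, d:3, e:3, f:6, g:3, h:3, i:4
Degrees are not all equal (e.g. deg(a)=3 but deg(f)=6); not regular.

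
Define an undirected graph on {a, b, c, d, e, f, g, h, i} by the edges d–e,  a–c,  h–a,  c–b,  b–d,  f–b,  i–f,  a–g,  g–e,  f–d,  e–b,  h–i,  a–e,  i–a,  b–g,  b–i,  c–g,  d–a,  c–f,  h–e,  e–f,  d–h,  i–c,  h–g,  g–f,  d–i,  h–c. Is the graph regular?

Yes

Degrees: a:6, b:6, c:6, d:6, e:6, f:6, g:6, h:6, i:6
All degrees equal 6; the graph is regular.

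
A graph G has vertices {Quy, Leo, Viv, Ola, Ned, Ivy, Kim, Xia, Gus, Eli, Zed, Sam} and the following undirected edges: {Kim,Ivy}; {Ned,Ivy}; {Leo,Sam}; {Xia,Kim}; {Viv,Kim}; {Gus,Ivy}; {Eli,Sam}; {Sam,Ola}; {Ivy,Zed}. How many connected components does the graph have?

Component: {Quy}
Component: {Leo, Ola, Eli, Sam}
Component: {Viv, Ned, Ivy, Kim, Xia, Gus, Zed}

3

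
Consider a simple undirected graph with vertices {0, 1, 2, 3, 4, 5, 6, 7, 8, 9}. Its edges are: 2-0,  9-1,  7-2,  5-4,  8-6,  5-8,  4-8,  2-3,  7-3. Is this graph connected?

Component: {1, 9}
Component: {0, 2, 3, 7}
Component: {4, 5, 6, 8}
There are 3 separate components, so the graph is not connected.

No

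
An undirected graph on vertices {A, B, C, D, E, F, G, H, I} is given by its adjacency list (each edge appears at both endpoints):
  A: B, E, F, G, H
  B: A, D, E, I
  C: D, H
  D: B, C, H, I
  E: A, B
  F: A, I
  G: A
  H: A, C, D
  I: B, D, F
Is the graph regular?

Degrees: A:5, B:4, C:2, D:4, E:2, F:2, G:1, H:3, I:3
Degrees are not all equal (e.g. deg(G)=1 but deg(A)=5); not regular.

No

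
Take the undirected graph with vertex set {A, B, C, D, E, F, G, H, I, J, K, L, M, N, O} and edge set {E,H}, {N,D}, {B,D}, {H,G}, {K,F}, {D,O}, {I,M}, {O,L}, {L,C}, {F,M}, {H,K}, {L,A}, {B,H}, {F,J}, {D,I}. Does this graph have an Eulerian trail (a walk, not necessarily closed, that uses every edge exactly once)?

No

Degrees: A:1, B:2, C:1, D:4, E:1, F:3, G:1, H:4, I:2, J:1, K:2, L:3, M:2, N:1, O:2
Odd-degree vertices: A, C, E, F, G, J, L, N (8 total).
With 8 odd-degree vertices (more than two), no single trail can use every edge.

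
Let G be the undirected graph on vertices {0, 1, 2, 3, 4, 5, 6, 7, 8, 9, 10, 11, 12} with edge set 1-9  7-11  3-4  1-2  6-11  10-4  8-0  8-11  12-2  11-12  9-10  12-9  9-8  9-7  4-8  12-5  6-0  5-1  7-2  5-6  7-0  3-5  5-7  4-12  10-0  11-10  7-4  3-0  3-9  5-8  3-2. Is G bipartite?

Yes

A valid 2-coloring puts {1, 3, 6, 7, 8, 10, 12} on one side and {0, 2, 4, 5, 9, 11} on the other; every edge crosses between the two sides.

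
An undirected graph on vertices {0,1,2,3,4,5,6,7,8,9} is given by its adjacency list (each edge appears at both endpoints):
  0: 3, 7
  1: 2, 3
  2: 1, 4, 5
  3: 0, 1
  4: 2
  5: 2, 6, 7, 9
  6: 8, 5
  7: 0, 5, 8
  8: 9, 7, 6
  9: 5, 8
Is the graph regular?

No

Degrees: 0:2, 1:2, 2:3, 3:2, 4:1, 5:4, 6:2, 7:3, 8:3, 9:2
Vertex 4 has degree 1 while 5 has degree 4, so the graph is not regular.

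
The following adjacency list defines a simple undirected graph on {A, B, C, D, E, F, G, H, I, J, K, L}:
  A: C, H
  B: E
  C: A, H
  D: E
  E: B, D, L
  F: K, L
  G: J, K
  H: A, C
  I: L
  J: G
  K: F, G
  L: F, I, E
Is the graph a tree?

No

The graph has 12 vertices and 11 edges.
It splits into 2 components, so it cannot be a tree.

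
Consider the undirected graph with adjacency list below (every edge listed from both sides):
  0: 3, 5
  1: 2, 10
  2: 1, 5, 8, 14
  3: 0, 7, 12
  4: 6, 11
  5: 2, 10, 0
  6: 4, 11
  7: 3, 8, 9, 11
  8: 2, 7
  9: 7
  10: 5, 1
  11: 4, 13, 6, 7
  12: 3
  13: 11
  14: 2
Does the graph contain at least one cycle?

The graph has 15 vertices, 17 edges, and 1 connected component.
One cycle is 11-6-4-11.

Yes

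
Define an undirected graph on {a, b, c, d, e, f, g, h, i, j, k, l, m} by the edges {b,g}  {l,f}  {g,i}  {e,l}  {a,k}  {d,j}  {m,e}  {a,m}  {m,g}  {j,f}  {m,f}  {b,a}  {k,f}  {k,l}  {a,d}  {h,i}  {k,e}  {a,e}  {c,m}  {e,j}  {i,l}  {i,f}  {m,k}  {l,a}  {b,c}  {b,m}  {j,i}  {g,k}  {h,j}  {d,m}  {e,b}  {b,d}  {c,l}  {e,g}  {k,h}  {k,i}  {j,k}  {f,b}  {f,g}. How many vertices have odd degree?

6

Degrees: a:6, b:7, c:3, d:4, e:7, f:7, g:6, h:3, i:6, j:6, k:9, l:6, m:8
Odd-degree vertices: b, c, e, f, h, k.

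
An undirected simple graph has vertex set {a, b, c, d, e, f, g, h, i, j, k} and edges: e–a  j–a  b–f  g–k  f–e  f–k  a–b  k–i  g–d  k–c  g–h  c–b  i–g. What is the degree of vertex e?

2

Neighbors of e: a, f.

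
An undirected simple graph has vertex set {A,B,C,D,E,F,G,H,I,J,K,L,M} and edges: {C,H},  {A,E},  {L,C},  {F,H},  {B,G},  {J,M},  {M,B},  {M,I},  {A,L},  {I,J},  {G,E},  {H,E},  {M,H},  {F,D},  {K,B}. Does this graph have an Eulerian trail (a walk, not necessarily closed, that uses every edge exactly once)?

No

Degrees: A:2, B:3, C:2, D:1, E:3, F:2, G:2, H:4, I:2, J:2, K:1, L:2, M:4
Odd-degree vertices: B, D, E, K (4 total).
An Eulerian trail requires 0 or 2 odd-degree vertices; here there are 4.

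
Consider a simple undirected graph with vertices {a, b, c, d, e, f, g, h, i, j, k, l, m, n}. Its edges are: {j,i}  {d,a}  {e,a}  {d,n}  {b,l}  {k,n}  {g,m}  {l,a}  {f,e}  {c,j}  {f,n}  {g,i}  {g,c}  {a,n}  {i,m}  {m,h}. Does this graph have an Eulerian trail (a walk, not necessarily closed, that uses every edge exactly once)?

Degrees: a:4, b:1, c:2, d:2, e:2, f:2, g:3, h:1, i:3, j:2, k:1, l:2, m:3, n:4
Odd-degree vertices: b, g, h, i, k, m (6 total).
With 6 odd-degree vertices (more than two), no single trail can use every edge.

No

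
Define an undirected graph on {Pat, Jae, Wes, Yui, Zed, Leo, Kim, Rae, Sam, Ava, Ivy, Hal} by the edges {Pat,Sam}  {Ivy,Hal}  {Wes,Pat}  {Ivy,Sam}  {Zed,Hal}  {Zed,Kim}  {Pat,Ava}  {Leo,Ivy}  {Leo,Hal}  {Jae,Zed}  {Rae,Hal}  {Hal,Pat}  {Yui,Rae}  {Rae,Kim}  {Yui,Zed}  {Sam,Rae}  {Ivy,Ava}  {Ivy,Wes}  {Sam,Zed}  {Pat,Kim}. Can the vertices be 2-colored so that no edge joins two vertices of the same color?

The cycle Ivy-Leo-Hal-Ivy has length 3, which is odd, so the graph is not bipartite.

No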